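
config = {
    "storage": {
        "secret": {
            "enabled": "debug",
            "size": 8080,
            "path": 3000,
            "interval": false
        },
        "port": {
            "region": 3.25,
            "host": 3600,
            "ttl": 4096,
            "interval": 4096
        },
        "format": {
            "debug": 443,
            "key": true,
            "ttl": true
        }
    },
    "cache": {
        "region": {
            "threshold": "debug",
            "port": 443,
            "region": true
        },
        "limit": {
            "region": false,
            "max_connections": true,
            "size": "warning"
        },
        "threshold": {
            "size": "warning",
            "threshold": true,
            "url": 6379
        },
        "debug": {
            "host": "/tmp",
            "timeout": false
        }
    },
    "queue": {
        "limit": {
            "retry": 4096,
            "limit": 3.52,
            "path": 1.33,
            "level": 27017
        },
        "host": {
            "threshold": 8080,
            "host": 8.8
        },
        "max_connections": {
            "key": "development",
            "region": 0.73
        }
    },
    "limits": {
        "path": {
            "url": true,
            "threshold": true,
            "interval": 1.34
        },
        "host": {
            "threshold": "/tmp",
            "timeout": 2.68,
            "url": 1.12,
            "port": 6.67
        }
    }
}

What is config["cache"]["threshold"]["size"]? "warning"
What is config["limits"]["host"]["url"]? 1.12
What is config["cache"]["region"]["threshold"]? "debug"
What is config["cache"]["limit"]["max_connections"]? True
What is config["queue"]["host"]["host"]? 8.8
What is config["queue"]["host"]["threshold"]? 8080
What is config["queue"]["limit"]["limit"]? 3.52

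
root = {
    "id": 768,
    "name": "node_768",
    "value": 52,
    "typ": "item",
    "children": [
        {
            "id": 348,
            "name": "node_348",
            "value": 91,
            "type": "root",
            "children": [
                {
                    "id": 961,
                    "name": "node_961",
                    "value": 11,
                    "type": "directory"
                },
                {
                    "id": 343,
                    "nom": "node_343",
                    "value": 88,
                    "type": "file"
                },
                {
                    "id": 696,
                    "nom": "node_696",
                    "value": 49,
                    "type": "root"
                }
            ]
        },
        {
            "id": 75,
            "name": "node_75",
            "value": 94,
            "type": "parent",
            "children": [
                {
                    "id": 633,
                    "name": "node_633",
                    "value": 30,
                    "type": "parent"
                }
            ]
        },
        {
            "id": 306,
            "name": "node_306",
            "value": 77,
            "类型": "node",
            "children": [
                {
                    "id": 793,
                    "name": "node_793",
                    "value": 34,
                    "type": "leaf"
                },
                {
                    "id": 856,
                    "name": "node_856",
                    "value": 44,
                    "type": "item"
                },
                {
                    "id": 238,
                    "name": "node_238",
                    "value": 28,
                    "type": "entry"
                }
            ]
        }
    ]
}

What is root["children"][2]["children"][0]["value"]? 34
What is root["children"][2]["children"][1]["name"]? "node_856"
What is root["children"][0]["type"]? "root"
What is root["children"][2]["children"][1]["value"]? 44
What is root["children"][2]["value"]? 77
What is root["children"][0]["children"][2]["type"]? "root"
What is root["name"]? "node_768"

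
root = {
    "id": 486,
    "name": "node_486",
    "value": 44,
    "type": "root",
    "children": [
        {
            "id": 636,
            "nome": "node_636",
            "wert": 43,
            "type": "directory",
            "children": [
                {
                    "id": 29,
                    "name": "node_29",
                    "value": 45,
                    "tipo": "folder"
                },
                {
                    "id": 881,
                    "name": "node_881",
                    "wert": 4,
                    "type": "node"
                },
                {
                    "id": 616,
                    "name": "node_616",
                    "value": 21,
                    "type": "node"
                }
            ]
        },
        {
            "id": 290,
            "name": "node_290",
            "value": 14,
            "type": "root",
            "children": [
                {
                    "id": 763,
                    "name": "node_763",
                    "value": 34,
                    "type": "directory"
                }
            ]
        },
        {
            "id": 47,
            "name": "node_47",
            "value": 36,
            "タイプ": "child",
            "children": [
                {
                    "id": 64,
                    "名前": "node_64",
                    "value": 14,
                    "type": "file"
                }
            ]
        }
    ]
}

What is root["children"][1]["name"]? "node_290"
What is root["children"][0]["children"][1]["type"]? "node"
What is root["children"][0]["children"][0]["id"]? 29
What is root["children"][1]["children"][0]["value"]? 34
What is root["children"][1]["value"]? 14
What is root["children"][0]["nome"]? "node_636"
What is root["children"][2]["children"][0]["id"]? 64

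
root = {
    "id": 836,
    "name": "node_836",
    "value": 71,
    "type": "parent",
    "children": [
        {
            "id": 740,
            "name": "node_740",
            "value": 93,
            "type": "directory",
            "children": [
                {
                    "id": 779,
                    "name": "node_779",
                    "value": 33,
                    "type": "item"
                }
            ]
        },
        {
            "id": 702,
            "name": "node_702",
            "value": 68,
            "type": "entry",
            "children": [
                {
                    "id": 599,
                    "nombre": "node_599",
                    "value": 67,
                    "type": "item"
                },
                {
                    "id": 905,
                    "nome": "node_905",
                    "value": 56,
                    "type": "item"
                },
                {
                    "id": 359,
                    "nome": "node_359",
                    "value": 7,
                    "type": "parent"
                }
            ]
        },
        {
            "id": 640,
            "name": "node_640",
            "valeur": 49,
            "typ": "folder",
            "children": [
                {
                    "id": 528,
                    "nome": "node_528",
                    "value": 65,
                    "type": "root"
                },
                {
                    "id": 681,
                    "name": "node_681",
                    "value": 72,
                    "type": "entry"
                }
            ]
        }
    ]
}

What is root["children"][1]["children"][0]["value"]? 67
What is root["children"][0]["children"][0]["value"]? 33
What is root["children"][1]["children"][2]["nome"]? "node_359"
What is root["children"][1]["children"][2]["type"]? "parent"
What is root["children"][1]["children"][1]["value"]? 56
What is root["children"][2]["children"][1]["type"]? "entry"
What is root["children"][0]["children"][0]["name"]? "node_779"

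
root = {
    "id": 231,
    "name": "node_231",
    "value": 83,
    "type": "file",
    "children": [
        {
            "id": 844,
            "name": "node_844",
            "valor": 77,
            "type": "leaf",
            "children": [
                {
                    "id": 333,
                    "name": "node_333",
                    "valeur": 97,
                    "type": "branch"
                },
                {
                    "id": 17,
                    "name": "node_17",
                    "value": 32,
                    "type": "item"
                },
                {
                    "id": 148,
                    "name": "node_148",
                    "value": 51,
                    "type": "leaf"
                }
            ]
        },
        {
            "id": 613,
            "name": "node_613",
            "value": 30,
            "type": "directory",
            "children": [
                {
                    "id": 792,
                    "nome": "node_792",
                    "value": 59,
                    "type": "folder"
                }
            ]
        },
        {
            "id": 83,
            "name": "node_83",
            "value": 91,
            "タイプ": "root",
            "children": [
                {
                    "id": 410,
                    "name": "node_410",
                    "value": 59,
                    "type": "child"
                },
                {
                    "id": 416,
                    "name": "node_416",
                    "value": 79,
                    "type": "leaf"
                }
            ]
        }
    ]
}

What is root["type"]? "file"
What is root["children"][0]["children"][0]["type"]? "branch"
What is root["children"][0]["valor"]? 77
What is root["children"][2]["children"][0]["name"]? "node_410"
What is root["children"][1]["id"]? 613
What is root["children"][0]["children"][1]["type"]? "item"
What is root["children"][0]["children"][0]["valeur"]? 97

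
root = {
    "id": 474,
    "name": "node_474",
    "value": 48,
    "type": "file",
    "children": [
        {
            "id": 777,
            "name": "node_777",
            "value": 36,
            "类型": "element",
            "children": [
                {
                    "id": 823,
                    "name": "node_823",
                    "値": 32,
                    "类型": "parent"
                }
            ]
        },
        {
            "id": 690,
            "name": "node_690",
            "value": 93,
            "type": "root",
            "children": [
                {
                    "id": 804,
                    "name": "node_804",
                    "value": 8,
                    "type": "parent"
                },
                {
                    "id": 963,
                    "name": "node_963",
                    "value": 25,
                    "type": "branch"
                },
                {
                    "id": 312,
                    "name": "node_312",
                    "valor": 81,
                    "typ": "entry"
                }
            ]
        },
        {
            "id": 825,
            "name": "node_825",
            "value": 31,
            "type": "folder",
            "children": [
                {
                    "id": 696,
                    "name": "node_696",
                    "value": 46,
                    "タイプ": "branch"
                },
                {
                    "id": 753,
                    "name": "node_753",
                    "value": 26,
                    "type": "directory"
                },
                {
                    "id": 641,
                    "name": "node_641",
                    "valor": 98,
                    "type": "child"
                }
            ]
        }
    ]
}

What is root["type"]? "file"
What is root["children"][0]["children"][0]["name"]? "node_823"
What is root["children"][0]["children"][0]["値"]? 32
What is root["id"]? 474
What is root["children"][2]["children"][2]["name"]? "node_641"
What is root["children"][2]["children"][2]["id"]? 641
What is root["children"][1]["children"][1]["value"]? 25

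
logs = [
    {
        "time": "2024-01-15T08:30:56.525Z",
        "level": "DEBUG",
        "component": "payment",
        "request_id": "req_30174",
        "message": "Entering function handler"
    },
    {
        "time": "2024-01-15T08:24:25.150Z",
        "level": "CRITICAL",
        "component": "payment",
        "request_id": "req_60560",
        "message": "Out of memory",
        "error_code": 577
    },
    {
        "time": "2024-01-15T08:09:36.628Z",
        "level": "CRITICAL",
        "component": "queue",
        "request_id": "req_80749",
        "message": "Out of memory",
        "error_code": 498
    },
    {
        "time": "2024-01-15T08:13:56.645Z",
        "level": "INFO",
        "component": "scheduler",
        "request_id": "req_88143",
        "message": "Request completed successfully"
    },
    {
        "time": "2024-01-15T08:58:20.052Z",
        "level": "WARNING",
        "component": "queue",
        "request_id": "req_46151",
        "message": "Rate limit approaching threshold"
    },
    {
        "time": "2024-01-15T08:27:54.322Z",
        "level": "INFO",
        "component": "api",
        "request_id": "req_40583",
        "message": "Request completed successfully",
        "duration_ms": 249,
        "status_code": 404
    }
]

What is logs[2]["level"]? "CRITICAL"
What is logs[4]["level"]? "WARNING"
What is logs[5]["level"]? "INFO"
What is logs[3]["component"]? "scheduler"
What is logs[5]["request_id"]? "req_40583"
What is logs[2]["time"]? "2024-01-15T08:09:36.628Z"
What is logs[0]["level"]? "DEBUG"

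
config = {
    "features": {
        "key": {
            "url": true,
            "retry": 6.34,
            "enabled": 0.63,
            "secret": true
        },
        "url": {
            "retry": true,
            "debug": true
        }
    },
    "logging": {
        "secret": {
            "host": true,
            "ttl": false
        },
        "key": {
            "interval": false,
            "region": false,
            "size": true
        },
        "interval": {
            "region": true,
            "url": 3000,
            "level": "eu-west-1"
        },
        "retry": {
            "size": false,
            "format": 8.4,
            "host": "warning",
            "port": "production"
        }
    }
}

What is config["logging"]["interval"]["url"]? 3000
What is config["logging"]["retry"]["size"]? False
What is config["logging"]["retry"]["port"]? "production"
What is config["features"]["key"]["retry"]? 6.34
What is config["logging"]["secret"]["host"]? True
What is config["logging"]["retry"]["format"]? 8.4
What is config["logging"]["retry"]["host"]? "warning"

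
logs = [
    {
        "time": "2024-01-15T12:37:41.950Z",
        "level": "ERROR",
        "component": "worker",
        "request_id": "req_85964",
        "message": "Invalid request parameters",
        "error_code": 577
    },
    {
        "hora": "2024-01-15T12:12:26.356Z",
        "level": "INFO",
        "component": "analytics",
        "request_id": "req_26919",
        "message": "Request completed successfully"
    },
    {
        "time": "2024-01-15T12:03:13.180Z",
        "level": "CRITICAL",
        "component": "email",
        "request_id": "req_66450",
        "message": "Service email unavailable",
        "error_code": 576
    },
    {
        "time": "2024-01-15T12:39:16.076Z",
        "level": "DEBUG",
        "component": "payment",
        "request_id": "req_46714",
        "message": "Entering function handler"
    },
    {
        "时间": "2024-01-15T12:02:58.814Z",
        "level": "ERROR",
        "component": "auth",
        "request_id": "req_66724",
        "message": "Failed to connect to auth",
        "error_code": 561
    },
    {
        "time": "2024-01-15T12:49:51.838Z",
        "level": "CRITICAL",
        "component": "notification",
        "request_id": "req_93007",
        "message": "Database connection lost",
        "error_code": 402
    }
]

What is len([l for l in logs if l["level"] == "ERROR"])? 2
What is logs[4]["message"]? "Failed to connect to auth"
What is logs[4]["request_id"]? "req_66724"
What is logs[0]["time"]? "2024-01-15T12:37:41.950Z"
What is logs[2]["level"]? "CRITICAL"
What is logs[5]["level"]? "CRITICAL"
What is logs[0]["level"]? "ERROR"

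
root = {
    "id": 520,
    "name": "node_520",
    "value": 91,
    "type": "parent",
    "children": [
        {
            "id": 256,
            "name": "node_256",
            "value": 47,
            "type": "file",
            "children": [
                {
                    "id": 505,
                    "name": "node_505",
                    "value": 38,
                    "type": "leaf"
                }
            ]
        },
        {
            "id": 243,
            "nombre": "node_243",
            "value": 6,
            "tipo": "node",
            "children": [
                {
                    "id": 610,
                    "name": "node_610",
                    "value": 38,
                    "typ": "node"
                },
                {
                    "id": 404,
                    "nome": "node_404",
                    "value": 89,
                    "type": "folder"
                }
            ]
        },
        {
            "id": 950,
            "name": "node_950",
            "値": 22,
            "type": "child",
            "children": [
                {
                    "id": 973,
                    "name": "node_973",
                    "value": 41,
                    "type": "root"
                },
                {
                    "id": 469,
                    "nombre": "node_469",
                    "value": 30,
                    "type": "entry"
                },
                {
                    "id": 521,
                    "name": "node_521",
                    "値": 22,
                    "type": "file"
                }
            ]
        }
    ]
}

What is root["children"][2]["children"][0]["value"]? 41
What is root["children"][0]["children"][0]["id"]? 505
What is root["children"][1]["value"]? 6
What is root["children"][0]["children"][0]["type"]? "leaf"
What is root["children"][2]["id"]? 950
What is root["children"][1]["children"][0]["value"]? 38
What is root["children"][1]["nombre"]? "node_243"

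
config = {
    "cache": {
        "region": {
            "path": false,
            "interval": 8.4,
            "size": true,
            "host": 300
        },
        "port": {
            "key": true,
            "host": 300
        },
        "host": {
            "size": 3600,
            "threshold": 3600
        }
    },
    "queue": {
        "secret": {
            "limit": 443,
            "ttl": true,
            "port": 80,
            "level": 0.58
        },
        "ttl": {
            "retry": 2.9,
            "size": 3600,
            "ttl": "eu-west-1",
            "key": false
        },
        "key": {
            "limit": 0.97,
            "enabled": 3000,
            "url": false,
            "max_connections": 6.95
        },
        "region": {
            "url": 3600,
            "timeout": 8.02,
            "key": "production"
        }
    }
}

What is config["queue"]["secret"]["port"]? 80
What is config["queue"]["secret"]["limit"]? 443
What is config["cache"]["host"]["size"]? 3600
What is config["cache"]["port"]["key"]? True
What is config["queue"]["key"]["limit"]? 0.97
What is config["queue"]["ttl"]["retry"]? 2.9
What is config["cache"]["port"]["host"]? 300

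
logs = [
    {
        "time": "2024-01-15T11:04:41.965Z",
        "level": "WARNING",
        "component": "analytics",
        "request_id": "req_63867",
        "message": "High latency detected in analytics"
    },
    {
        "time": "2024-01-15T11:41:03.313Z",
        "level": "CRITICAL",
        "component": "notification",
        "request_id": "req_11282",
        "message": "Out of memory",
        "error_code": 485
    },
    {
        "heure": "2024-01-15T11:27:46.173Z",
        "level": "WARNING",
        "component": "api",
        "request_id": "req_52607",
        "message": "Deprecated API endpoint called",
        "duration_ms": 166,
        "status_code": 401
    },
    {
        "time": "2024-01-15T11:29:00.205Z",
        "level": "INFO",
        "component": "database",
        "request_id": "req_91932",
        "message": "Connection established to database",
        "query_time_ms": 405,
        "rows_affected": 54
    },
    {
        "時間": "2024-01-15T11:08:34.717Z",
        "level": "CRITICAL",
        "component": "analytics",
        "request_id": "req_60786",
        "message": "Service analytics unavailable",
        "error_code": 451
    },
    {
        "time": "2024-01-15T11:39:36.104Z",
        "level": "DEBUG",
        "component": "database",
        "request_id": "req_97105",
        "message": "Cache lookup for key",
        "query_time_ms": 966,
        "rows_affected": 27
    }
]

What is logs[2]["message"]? "Deprecated API endpoint called"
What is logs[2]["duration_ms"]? 166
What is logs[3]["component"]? "database"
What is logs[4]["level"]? "CRITICAL"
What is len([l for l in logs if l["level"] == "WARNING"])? 2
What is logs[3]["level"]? "INFO"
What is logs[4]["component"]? "analytics"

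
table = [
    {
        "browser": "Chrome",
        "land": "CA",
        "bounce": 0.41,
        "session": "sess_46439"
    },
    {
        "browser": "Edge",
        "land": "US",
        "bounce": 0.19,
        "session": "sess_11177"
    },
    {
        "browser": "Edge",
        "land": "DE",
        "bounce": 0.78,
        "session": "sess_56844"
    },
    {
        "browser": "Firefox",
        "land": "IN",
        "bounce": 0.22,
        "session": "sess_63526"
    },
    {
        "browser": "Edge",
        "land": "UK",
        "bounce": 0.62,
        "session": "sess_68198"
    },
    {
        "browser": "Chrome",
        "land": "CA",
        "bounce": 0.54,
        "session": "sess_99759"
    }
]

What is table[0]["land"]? "CA"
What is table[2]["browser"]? "Edge"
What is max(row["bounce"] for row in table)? 0.78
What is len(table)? 6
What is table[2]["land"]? "DE"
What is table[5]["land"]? "CA"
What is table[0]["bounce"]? 0.41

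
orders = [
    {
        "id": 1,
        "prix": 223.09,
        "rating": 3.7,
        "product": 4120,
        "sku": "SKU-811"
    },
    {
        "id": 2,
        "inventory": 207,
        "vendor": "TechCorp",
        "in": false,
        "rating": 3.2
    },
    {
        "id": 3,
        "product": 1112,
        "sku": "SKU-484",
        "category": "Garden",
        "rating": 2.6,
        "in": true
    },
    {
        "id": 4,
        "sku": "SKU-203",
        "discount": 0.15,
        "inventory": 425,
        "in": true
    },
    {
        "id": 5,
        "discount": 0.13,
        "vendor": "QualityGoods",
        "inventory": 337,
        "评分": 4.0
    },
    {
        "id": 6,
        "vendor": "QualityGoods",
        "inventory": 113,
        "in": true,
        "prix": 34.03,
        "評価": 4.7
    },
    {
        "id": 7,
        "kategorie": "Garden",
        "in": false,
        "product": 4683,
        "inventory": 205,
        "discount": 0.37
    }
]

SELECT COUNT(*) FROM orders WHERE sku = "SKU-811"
1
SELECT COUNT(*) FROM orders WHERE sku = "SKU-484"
1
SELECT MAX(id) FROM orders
7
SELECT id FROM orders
[1, 2, 3, 4, 5, 6, 7]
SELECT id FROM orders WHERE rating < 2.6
[]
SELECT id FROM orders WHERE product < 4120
[3]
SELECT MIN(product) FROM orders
1112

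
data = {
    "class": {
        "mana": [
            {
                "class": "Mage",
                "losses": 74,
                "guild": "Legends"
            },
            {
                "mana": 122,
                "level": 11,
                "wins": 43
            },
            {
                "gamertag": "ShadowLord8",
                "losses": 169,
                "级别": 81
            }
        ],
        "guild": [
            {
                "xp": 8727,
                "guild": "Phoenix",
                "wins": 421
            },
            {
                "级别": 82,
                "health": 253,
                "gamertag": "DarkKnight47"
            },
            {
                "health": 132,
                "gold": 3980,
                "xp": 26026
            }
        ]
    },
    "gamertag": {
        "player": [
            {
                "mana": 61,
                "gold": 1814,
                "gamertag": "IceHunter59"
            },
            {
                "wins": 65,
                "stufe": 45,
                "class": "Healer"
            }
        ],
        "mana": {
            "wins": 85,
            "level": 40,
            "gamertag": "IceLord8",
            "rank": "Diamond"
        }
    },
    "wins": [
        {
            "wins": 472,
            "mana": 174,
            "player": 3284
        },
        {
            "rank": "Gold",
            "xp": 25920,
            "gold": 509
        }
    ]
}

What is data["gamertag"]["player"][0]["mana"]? 61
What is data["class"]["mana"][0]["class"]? "Mage"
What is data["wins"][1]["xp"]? 25920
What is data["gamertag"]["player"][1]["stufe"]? 45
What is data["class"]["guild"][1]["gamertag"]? "DarkKnight47"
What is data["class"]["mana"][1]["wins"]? 43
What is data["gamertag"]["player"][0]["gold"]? 1814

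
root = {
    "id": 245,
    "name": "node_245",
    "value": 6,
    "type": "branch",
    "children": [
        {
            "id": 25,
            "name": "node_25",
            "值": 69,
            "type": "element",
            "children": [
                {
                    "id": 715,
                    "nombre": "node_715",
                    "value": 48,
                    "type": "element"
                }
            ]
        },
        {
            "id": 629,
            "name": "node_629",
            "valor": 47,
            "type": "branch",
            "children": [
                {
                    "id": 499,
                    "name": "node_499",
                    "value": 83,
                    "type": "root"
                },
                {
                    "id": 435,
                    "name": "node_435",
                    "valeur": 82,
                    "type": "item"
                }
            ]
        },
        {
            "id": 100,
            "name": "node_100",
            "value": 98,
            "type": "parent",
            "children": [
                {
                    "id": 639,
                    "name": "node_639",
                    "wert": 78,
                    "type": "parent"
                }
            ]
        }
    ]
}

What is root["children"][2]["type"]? "parent"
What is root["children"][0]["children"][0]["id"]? 715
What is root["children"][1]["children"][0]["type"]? "root"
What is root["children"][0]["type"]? "element"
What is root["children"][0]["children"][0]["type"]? "element"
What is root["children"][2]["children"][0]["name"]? "node_639"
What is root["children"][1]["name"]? "node_629"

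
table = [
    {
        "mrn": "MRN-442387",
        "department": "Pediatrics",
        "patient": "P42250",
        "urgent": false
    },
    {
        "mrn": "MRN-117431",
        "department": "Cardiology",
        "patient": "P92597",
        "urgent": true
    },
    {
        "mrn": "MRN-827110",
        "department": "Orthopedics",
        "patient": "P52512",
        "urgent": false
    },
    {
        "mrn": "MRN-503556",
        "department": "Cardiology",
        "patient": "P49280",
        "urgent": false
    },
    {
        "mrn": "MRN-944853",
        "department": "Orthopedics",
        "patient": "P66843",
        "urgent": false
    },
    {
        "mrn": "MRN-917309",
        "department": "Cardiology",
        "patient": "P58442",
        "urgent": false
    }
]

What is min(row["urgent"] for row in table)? False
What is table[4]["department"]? "Orthopedics"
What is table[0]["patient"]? "P42250"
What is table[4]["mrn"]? "MRN-944853"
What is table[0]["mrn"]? "MRN-442387"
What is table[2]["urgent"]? False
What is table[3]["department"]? "Cardiology"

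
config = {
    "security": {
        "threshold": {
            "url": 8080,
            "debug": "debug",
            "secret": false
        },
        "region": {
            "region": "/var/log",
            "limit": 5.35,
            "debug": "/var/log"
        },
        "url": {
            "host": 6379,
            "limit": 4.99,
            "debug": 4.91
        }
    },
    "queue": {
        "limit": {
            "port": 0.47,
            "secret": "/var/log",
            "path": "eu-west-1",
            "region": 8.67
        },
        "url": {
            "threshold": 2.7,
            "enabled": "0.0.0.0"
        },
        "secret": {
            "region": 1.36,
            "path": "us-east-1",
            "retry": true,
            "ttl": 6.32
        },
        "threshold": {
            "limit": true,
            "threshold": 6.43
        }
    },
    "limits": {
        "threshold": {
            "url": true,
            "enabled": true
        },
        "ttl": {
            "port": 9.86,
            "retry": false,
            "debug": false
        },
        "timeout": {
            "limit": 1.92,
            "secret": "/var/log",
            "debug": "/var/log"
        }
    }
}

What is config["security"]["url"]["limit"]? 4.99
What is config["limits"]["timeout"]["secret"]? "/var/log"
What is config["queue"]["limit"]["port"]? 0.47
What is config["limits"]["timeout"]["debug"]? "/var/log"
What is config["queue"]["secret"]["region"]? 1.36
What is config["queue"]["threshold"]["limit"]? True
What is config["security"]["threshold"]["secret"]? False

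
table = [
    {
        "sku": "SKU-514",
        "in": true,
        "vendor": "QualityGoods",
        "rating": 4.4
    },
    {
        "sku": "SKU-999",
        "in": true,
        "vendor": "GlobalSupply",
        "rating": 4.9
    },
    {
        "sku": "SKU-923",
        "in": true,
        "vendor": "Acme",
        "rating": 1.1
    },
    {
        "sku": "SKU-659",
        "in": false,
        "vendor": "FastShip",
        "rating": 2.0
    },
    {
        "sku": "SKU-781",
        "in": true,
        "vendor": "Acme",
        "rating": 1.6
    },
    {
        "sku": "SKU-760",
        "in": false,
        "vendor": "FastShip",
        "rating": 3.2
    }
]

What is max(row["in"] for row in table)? True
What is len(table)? 6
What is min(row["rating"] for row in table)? 1.1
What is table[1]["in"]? True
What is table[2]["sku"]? "SKU-923"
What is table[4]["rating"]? 1.6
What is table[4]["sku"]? "SKU-781"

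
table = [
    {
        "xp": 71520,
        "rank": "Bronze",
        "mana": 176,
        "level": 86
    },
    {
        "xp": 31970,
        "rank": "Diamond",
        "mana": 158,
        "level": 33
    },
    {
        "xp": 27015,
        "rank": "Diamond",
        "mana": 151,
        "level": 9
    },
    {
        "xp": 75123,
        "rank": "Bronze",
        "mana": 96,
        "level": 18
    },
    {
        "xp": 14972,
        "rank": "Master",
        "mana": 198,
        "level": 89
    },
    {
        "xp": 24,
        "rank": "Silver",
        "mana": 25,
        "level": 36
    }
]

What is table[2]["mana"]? 151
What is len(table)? 6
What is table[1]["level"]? 33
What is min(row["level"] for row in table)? 9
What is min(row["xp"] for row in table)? 24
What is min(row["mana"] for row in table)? 25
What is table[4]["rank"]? "Master"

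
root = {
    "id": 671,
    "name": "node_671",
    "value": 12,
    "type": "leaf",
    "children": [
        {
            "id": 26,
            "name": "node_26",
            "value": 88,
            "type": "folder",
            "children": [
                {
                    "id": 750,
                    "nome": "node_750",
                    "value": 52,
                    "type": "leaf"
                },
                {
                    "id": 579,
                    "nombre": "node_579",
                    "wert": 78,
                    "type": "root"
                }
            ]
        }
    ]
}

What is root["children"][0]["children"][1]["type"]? "root"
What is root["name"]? "node_671"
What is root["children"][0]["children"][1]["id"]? 579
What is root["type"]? "leaf"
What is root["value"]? 12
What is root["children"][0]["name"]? "node_26"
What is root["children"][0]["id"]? 26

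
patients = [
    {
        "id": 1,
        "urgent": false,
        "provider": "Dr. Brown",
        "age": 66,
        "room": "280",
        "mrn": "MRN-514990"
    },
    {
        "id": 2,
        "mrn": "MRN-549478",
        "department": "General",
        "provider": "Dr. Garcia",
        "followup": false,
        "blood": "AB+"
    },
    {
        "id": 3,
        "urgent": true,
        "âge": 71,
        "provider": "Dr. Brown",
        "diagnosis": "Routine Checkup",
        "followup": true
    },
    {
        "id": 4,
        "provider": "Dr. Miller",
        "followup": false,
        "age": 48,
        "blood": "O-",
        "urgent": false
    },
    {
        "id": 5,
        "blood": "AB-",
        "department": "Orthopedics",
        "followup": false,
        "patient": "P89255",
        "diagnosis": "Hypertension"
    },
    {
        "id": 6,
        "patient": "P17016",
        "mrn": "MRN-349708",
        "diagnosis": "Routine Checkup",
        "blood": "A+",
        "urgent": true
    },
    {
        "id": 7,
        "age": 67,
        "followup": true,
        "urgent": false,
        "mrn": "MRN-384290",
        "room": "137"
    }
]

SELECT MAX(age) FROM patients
67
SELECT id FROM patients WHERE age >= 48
[1, 4, 7]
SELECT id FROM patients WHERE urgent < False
[]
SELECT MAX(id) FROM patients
7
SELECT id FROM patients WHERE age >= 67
[7]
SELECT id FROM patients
[1, 2, 3, 4, 5, 6, 7]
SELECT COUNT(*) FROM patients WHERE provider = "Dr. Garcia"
1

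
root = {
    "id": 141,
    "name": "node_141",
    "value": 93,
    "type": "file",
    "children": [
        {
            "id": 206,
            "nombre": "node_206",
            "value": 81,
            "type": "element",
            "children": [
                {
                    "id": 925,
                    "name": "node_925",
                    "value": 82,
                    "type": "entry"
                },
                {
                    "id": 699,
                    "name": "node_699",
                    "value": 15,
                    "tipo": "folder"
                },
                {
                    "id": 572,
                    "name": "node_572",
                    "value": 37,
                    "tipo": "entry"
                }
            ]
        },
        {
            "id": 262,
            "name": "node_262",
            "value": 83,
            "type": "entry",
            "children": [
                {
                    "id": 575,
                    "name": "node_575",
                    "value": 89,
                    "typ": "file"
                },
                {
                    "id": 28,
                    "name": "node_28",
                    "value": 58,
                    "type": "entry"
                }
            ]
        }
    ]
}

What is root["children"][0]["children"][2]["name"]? "node_572"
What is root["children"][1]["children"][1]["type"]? "entry"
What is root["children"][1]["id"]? 262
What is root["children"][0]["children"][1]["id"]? 699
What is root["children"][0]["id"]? 206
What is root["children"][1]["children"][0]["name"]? "node_575"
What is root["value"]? 93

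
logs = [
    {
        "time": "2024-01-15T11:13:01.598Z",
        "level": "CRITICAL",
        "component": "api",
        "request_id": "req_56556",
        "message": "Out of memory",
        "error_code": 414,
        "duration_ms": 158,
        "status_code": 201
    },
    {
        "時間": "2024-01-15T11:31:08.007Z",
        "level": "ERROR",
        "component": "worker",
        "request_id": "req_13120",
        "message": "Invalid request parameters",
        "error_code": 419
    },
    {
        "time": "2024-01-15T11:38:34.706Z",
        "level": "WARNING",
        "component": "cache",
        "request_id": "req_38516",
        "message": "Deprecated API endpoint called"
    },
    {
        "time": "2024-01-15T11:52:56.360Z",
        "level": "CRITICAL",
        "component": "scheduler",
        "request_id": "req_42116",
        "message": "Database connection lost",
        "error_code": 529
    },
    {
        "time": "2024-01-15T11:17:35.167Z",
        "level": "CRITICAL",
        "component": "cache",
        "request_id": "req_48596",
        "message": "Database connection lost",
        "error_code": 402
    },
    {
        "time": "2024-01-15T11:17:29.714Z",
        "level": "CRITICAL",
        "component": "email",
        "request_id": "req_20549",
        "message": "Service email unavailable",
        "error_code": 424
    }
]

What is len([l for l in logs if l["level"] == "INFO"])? 0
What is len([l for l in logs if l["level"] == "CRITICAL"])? 4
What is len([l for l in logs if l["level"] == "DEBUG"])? 0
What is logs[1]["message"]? "Invalid request parameters"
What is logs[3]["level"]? "CRITICAL"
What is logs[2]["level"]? "WARNING"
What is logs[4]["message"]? "Database connection lost"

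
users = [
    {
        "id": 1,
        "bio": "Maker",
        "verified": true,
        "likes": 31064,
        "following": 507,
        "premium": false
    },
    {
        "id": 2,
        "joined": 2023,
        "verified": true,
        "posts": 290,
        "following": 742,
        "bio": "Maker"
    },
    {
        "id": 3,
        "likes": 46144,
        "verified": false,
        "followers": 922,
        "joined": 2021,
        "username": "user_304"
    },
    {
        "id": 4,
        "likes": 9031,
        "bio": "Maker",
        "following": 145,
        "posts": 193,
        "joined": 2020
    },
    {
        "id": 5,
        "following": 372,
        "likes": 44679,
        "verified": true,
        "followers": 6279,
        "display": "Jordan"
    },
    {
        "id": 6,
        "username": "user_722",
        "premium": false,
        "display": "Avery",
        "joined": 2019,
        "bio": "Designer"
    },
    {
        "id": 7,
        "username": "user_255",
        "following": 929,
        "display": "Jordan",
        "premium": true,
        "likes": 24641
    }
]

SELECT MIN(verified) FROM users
False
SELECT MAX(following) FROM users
929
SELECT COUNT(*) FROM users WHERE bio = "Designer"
1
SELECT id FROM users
[1, 2, 3, 4, 5, 6, 7]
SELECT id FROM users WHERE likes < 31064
[4, 7]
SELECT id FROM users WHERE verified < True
[3]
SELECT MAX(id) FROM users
7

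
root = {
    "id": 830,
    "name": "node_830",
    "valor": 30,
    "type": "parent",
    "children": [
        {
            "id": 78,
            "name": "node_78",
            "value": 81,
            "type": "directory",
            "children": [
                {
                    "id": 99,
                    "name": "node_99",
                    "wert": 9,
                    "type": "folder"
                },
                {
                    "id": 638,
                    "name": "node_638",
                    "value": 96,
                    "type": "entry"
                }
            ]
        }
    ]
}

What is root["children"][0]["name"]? "node_78"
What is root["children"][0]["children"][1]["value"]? 96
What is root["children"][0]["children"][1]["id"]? 638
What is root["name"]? "node_830"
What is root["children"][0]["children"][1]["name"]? "node_638"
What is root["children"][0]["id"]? 78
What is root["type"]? "parent"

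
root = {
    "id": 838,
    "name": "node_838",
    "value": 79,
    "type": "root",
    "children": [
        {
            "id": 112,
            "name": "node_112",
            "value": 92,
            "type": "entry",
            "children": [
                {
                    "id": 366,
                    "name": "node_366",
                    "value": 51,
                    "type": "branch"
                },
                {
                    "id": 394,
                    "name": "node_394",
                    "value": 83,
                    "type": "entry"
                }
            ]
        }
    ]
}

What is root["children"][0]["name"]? "node_112"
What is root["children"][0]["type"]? "entry"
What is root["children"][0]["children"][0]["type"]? "branch"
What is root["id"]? 838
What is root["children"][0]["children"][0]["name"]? "node_366"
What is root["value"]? 79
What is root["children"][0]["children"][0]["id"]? 366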